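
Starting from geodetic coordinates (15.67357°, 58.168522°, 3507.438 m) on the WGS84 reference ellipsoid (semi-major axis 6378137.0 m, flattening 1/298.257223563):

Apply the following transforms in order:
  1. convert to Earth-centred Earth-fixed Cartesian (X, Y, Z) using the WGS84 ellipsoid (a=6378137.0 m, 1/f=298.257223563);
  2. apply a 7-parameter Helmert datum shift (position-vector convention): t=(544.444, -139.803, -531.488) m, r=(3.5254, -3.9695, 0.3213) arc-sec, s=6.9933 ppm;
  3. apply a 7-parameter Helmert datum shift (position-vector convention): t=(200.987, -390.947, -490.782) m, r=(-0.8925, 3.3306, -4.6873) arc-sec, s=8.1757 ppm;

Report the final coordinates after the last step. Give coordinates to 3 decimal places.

start: φ=15.673570°, λ=58.168522°, h=3507.438 m
→ ECEF (a=6378137.000, f=1/298.257223563): X=3241462.0894, Y=5221535.5987, Z=1712924.9110
→ Helmert 7p (PV): X=3241988.1033, Y=5221408.0839, Z=1712557.0285
→ Helmert 7p (PV): X=3242361.9048, Y=5220993.5621, Z=1712005.3053

X=3242361.905 m, Y=5220993.562 m, Z=1712005.305 m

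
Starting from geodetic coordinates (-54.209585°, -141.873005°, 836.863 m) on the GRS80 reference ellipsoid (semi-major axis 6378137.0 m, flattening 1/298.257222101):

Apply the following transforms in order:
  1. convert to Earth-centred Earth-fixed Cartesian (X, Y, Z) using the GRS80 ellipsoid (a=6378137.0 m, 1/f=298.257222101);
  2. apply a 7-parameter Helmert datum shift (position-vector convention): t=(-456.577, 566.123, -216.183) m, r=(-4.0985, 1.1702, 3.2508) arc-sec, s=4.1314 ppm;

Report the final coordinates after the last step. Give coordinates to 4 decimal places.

start: φ=-54.209585°, λ=-141.873005°, h=836.863 m
→ ECEF (a=6378137.000, f=1/298.257222101): X=-2941110.5030, Y=-2308363.6986, Z=-5151100.1255
→ Helmert 7p (PV): X=-2941572.0740, Y=-2307955.8186, Z=-5151275.0363

X=-2941572.0740 m, Y=-2307955.8186 m, Z=-5151275.0363 m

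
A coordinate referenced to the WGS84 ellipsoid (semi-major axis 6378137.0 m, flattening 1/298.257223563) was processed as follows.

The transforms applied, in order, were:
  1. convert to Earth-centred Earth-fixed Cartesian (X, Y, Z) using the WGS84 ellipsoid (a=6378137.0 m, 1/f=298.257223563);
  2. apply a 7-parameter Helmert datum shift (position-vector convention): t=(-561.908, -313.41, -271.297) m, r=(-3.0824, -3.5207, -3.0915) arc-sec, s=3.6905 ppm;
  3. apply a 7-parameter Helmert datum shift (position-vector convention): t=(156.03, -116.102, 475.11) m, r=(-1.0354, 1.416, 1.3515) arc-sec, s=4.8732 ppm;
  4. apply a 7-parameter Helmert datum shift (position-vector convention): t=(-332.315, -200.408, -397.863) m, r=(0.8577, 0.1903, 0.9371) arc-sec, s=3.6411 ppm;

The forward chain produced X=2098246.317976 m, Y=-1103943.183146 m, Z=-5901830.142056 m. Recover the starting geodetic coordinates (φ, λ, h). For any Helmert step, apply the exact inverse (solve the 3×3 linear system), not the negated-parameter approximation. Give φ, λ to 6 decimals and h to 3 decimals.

start: X=2098246.3180, Y=-1103943.1831, Z=-5901830.1421 m
→ Helmert⁻¹: X=2098571.4219, Y=-1103772.8300, Z=-5901404.2655
→ Helmert⁻¹: X=2098438.4505, Y=-1103635.4734, Z=-5901841.7489
→ Helmert⁻¹: X=2098908.4135, Y=-1103198.3402, Z=-5901600.9843
→ geod (Bowring, a=6378137.000): φ=-68.24329300°, λ=-27.72667400°, h=426.3750 m

φ=-68.243293°, λ=-27.726674°, h=426.375 m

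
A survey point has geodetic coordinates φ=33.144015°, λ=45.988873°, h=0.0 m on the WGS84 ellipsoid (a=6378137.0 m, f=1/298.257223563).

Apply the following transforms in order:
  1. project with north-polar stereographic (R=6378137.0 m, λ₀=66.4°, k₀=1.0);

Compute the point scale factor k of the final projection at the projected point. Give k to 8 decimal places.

1.29303768

start: φ=33.144015°, λ=45.988873°, h=0.000 m
→ into stereo (λ₀=66.4°): φ=33.14401500°, λ−λ₀=-20.41112700°
scale k = 1.29303768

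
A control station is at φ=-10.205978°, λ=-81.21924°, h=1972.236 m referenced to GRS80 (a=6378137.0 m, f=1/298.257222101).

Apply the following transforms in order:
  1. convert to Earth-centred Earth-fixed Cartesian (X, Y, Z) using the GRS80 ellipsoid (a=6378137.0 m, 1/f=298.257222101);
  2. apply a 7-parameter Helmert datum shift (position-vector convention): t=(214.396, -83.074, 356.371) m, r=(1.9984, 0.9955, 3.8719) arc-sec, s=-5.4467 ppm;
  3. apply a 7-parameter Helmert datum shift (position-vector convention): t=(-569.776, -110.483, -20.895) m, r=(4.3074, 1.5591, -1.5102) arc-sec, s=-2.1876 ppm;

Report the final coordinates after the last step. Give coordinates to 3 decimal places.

start: φ=-10.205978°, λ=-81.219240°, h=1972.236 m
→ ECEF (a=6378137.000, f=1/298.257222101): X=958639.1039, Y=-6206215.9752, Z=-1123027.6278
→ Helmert 7p (PV): X=958959.3578, Y=-6206236.3704, Z=-1122729.8954
→ Helmert 7p (PV): X=958333.5577, Y=-6206316.8520, Z=-1122885.1865

X=958333.558 m, Y=-6206316.852 m, Z=-1122885.186 m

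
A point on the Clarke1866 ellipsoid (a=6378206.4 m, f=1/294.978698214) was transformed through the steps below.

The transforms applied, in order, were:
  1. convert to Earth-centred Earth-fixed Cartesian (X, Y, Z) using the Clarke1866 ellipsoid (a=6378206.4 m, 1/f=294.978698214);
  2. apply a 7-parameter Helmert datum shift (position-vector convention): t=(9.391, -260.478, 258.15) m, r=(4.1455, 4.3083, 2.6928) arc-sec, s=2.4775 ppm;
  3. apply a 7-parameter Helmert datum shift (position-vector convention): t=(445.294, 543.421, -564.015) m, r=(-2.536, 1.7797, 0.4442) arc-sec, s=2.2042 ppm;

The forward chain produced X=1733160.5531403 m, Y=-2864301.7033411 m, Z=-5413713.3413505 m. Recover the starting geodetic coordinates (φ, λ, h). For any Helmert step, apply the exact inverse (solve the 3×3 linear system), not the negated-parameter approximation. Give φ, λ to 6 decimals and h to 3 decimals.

start: X=1733160.5531, Y=-2864301.7033, Z=-5413713.3414 m
→ Helmert⁻¹: X=1732751.9764, Y=-2864775.9871, Z=-5413157.6662
→ Helmert⁻¹: X=1732813.9635, Y=-2864639.8307, Z=-5413308.6374
→ geod (Bowring, a=6378206.400): φ=-58.43830600°, λ=-58.83035400°, h=2415.8120 m

φ=-58.438306°, λ=-58.830354°, h=2415.812 m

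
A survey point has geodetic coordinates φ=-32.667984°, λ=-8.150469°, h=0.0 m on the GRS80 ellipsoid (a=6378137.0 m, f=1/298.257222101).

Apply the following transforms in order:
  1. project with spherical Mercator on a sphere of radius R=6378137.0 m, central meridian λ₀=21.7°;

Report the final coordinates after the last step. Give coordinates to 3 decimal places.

start: φ=-32.667984°, λ=-8.150469°, h=0.000 m
→ merc (R=6378137.0, λ₀=21.7°): E=-3322939.0090, N=-3851316.8602

E=-3322939.009 m, N=-3851316.860 m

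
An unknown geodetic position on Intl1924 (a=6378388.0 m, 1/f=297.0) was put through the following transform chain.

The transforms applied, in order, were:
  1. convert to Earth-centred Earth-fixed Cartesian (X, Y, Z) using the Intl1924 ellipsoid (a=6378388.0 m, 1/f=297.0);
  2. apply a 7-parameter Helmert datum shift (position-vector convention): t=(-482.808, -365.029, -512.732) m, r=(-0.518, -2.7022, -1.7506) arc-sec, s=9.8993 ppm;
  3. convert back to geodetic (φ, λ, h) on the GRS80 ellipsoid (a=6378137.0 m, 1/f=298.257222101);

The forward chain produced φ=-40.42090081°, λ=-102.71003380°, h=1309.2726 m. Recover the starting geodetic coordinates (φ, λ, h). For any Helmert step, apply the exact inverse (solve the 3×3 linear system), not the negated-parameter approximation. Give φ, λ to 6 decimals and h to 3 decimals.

φ=-40.420874°, λ=-102.705591°, h=349.146 m

start: φ=-40.420901°, λ=-102.710034°, h=1309.273 m
→ ECEF (a=6378137.000, f=1/298.257222101): X=-1070059.8284, Y=-4744355.7842, Z=-4114525.8947
→ Helmert⁻¹: X=-1069580.0655, Y=-4743942.5397, Z=-4113970.3387
→ geod (Bowring, a=6378388.000): φ=-40.42087400°, λ=-102.70559100°, h=349.1460 m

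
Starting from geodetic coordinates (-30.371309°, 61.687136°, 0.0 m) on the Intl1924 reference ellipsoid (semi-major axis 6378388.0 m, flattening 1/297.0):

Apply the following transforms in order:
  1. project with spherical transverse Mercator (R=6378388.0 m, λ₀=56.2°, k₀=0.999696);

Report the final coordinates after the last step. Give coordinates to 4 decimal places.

E=527253.6988 m, N=-3392813.2143 m

start: φ=-30.371309°, λ=61.687136°, h=0.000 m
→ tm (R=6378388.0, λ₀=56.2°): E=527253.6988, N=-3392813.2143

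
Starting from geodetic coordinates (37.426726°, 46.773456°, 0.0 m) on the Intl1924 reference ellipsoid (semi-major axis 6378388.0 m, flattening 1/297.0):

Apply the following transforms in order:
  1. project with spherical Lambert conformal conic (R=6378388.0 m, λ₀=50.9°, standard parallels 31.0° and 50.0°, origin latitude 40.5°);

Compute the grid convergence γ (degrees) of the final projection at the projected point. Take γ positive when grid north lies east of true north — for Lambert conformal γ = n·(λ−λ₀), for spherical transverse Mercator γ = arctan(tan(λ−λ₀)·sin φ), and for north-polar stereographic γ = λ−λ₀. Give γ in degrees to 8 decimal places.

start: φ=37.426726°, λ=46.773456°, h=0.000 m
→ into lcc (λ₀=50.9°): φ=37.42672600°, λ−λ₀=-4.12654400°
convergence γ = -2.69245453°

-2.69245453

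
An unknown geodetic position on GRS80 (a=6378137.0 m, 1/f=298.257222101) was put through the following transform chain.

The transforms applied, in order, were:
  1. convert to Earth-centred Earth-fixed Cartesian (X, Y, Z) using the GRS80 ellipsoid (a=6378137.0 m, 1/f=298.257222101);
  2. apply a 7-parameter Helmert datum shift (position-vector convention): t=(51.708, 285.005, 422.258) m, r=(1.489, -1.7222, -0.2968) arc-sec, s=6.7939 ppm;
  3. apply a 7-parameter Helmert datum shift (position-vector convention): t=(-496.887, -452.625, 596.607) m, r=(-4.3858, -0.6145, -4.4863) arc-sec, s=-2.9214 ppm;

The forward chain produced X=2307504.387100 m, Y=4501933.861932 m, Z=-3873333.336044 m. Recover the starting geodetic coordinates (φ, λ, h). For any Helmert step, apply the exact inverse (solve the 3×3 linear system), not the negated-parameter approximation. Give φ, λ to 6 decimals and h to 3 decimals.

φ=-37.630441°, λ=62.860638°, h=2064.214 m

start: X=2307504.3871, Y=4501933.8619, Z=-3873333.3360 m
→ Helmert⁻¹: X=2307898.5449, Y=4502532.2071, Z=-3873852.3989
→ Helmert⁻¹: X=2307792.3310, Y=4502191.9671, Z=-3874300.1052
→ geod (Bowring, a=6378137.000): φ=-37.63044100°, λ=62.86063800°, h=2064.2140 m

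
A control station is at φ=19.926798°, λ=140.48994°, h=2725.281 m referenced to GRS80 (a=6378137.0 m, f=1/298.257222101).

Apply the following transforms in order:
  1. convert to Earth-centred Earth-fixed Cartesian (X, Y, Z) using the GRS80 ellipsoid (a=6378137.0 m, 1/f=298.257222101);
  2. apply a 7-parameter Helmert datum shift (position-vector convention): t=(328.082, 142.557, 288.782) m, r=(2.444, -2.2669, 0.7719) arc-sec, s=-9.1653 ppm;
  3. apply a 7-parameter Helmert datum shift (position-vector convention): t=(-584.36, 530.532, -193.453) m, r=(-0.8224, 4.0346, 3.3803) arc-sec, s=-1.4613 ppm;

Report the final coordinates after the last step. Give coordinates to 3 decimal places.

start: φ=19.926798°, λ=140.489940°, h=2725.281 m
→ ECEF (a=6378137.000, f=1/298.257222101): X=-4629976.3589, Y=3818023.5195, Z=2161008.8212
→ Helmert 7p (PV): X=-4629643.8795, Y=3818088.1515, Z=2161272.1516
→ Helmert 7p (PV): X=-4630241.7705, Y=3818545.8501, Z=2161150.8742

X=-4630241.771 m, Y=3818545.850 m, Z=2161150.874 m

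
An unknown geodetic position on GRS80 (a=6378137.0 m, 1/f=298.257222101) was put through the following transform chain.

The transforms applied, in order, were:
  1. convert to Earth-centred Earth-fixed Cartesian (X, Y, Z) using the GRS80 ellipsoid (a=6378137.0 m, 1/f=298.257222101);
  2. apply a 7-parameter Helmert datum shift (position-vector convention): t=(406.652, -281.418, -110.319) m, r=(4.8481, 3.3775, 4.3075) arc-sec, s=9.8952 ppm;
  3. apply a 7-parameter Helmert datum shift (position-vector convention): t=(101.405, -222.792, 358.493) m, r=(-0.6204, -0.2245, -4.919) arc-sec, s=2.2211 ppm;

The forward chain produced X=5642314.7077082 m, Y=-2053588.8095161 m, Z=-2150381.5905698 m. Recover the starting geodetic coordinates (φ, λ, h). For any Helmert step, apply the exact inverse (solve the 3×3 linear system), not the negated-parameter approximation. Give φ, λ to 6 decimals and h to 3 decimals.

φ=-19.829461°, λ=-19.996844°, h=1558.988 m

start: X=5642314.7077, Y=-2053588.8095, Z=-2150381.5906 m
→ Helmert⁻¹: X=5642247.3951, Y=-2053220.4316, Z=-2150747.6233
→ Helmert⁻¹: X=5641777.2543, Y=-2053087.0641, Z=-2150475.3855
→ geod (Bowring, a=6378137.000): φ=-19.82946100°, λ=-19.99684400°, h=1558.9880 m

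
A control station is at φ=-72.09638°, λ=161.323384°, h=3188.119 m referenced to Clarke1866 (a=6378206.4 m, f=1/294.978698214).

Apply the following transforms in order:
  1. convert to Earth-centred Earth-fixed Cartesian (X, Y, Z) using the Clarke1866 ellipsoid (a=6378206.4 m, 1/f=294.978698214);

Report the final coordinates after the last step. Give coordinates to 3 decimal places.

start: φ=-72.096380°, λ=161.323384°, h=3188.119 m
→ ECEF (a=6378206.400, f=1/294.978698214): X=-1864162.5782, Y=630136.3550, Z=-6049852.9972

X=-1864162.578 m, Y=630136.355 m, Z=-6049852.997 m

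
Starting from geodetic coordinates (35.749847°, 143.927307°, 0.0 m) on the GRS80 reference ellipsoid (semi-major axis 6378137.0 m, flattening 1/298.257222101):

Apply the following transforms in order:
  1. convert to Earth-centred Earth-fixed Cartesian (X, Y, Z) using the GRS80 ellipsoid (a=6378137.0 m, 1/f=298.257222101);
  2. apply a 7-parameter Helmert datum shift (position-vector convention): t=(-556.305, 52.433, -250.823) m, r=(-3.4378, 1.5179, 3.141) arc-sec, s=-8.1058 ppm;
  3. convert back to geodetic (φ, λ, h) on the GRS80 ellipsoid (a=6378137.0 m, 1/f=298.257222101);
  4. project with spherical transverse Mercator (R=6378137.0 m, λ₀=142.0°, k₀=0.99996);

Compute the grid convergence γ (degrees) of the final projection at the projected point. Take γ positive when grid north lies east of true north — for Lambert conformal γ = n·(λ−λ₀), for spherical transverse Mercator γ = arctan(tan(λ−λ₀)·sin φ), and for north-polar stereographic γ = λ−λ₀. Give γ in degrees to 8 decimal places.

1.12810565

start: φ=35.749847°, λ=143.927307°, h=0.000 m
→ ECEF (a=6378137.000, f=1/298.257222101): X=-4188671.9313, Y=3051375.3220, Z=3705700.9375
→ Helmert 7p (PV): X=-4189213.4797, Y=3051400.9988, Z=3705400.0444
→ geod (Bowring, a=6378137.000): φ=35.74526173°, λ=143.93060272°, h=191.7422 m
→ into tm (λ₀=142.0°): φ=35.74526173°, λ−λ₀=1.93060272°
convergence γ = 1.12810565°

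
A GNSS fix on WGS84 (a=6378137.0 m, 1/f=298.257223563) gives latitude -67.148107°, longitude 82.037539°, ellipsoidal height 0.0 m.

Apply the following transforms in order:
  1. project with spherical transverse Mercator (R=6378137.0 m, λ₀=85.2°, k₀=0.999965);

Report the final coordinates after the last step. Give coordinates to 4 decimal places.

E=-136662.9610 m, N=-7478108.1624 m

start: φ=-67.148107°, λ=82.037539°, h=0.000 m
→ tm (R=6378137.0, λ₀=85.2°): E=-136662.9610, N=-7478108.1624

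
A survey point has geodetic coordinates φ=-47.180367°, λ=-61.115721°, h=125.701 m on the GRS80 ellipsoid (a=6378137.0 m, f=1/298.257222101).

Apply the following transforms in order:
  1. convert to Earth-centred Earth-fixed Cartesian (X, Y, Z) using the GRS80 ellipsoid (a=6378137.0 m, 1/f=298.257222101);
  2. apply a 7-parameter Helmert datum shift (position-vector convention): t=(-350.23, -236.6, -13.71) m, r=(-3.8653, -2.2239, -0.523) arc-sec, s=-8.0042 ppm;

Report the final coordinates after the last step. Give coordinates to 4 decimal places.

X=2097567.4475 m, Y=-3803092.7818 m, Z=-4655391.7916 m

start: φ=-47.180367°, λ=-61.115721°, h=125.701 m
→ ECEF (a=6378137.000, f=1/298.257222101): X=2097893.9174, Y=-3802794.0596, Z=-4655509.2260
→ Helmert 7p (PV): X=2097567.4475, Y=-3803092.7818, Z=-4655391.7916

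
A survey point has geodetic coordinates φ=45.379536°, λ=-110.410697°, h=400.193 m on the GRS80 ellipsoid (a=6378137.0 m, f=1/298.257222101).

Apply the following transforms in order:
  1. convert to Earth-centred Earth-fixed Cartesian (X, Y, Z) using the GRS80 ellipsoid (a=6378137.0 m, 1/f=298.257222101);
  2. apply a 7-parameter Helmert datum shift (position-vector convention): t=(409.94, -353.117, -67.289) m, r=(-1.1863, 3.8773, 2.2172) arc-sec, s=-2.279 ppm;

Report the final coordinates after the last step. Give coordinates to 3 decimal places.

X=-1564614.796 m, Y=-4206514.789 m, Z=4517335.987 m

start: φ=45.379536°, λ=-110.410697°, h=400.193 m
→ ECEF (a=6378137.000, f=1/298.257222101): X=-1565158.4316, Y=-4206180.4142, Z=4517359.9582
→ Helmert 7p (PV): X=-1564614.7956, Y=-4206514.7887, Z=4517335.9866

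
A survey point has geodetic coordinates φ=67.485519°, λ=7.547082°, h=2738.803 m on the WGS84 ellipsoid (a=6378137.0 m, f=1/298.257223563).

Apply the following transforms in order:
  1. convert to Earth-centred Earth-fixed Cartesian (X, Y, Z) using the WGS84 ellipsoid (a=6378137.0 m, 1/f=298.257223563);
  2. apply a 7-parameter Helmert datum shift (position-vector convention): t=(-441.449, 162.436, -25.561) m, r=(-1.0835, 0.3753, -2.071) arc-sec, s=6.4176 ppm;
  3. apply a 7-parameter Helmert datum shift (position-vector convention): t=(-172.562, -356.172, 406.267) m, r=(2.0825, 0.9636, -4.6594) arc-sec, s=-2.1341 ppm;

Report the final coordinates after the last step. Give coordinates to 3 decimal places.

start: φ=67.485519°, λ=7.547082°, h=2738.803 m
→ ECEF (a=6378137.000, f=1/298.257223563): X=2429124.8144, Y=321831.2652, Z=5871889.1247
→ Helmert 7p (PV): X=2428712.8699, Y=322002.2218, Z=5871895.1367
→ Helmert 7p (PV): X=2428569.8301, Y=321531.2156, Z=5872280.7774

X=2428569.830 m, Y=321531.216 m, Z=5872280.777 m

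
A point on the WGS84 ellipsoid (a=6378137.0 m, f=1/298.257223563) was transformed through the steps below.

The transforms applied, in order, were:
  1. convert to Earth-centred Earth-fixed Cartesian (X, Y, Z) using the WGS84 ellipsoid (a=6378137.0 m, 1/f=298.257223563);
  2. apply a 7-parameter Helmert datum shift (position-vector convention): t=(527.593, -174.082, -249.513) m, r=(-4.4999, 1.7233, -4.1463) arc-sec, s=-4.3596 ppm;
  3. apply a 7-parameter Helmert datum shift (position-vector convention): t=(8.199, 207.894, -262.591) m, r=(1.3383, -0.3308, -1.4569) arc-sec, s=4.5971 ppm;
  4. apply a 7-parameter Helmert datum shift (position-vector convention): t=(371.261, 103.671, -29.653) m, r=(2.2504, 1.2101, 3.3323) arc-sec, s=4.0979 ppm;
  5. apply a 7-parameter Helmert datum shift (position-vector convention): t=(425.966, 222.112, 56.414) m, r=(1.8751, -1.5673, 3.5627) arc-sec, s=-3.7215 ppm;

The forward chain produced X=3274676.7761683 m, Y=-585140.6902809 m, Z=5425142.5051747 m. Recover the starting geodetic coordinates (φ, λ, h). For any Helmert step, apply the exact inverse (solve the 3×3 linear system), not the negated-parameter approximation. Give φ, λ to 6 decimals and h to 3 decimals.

start: X=3274676.7762, Y=-585140.6903, Z=5425142.5052 m
→ Helmert⁻¹: X=3274294.1070, Y=-585372.2178, Z=5425086.7225
→ Helmert⁻¹: X=3273868.1436, Y=-585467.1910, Z=5425119.7385
→ Helmert⁻¹: X=3273857.7317, Y=-585614.0674, Z=5425355.9377
→ Helmert⁻¹: X=3273310.8486, Y=-585495.1047, Z=5425643.6789
→ geod (Bowring, a=6378137.000): φ=58.66792200°, λ=-10.14121500°, h=996.2700 m

φ=58.667922°, λ=-10.141215°, h=996.270 m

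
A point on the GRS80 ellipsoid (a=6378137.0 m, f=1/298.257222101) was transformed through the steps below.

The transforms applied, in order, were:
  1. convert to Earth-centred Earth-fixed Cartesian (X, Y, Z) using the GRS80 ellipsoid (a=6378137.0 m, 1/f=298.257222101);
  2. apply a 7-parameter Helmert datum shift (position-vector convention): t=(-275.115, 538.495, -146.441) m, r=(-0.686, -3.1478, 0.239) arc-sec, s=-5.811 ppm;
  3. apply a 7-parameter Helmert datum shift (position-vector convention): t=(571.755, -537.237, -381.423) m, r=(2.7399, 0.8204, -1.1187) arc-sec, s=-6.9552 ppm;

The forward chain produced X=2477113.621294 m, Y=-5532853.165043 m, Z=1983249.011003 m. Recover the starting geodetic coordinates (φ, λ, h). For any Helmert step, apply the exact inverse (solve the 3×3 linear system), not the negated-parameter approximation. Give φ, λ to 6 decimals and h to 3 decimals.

φ=18.235032°, λ=-65.883511°, h=2303.734 m

start: X=2477113.6213, Y=-5532853.1650, Z=1983249.0110 m
→ Helmert⁻¹: X=2476581.2063, Y=-5532314.6240, Z=1983727.5690
→ Helmert⁻¹: X=2476894.5785, Y=-5532894.7384, Z=1983829.3372
→ geod (Bowring, a=6378137.000): φ=18.23503200°, λ=-65.88351100°, h=2303.7340 m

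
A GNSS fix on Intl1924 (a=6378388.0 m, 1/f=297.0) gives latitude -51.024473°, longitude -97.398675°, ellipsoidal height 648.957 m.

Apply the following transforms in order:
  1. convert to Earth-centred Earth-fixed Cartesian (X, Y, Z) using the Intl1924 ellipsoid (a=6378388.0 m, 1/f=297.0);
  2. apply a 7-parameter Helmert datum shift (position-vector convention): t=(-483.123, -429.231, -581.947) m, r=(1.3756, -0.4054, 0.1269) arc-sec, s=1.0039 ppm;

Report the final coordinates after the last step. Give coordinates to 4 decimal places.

X=-518203.9579 m, Y=-3987441.7294 m, Z=-4936472.5811 m

start: φ=-51.024473°, λ=-97.398675°, h=648.957 m
→ ECEF (a=6378388.000, f=1/297.0): X=-517732.4692, Y=-3987041.0950, Z=-4935858.0715
→ Helmert 7p (PV): X=-518203.9579, Y=-3987441.7294, Z=-4936472.5811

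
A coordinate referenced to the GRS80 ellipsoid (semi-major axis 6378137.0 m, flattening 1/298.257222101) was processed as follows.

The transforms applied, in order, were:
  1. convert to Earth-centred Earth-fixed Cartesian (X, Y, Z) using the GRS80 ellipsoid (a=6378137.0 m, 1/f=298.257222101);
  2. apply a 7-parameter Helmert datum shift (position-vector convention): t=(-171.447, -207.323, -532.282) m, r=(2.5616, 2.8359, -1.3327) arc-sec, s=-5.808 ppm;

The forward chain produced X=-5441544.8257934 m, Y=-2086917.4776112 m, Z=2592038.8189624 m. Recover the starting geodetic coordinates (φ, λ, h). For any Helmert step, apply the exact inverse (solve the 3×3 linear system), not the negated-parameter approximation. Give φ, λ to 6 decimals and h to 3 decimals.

φ=24.125281°, λ=-159.018751°, h=3874.531 m

start: X=-5441544.8258, Y=-2086917.4776, Z=2592038.8190 m
→ Helmert⁻¹: X=-5441427.1443, Y=-2086725.2353, Z=2592537.2605
→ geod (Bowring, a=6378137.000): φ=24.12528100°, λ=-159.01875100°, h=3874.5310 m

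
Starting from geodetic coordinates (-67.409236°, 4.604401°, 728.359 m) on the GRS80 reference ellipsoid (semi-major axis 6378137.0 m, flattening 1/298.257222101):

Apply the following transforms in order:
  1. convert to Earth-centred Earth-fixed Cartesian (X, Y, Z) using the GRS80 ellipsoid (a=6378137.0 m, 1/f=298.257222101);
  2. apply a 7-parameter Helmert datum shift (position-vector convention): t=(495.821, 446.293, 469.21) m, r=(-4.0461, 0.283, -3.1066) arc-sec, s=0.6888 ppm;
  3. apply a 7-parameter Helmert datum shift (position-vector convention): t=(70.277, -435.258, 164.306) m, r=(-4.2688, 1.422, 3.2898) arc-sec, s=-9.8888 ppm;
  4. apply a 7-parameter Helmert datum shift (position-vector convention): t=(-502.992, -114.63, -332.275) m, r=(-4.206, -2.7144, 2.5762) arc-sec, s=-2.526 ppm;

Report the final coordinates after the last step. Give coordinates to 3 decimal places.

X=2449569.291 m, Y=196842.939 m, Z=-5866398.524 m

start: φ=-67.409236°, λ=4.604401°, h=728.359 m
→ ECEF (a=6378137.000, f=1/298.257222101): X=2449508.8501, Y=197272.1733, Z=-5866768.5669
→ Helmert 7p (PV): X=2450001.2802, Y=197566.6267, Z=-5866310.6284
→ Helmert 7p (PV): X=2450003.7363, Y=197047.0843, Z=-5866109.2907
→ Helmert 7p (PV): X=2449569.2911, Y=196842.9393, Z=-5866398.5245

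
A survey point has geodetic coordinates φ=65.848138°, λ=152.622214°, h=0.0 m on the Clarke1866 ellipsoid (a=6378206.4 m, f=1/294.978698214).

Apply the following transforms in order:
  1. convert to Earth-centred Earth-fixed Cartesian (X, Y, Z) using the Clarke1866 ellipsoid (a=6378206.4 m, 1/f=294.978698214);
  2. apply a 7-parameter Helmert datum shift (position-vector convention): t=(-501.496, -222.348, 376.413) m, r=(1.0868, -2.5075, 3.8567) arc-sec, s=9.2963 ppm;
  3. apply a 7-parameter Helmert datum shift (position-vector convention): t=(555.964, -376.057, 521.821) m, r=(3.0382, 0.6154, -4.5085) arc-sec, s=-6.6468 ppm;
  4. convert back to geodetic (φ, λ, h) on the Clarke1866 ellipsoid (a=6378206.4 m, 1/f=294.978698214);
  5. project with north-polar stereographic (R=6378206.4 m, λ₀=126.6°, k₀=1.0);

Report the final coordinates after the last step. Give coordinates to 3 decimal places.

start: φ=65.848138°, λ=152.622214°, h=0.000 m
→ ECEF (a=6378206.400, f=1/294.978698214): X=-2323941.4820, Y=1203473.9771, Z=5796849.3928
→ Helmert 7p (PV): X=-2324557.5558, Y=1203188.8203, Z=5797257.7844
→ Helmert 7p (PV): X=-2323942.5458, Y=1202770.1846, Z=5797765.7300
→ geod (Bowring, a=6378206.400): φ=65.85413964°, λ=152.63590879°, h=704.1564 m
→ stereo (R=6378206.4, λ₀=126.6°): E=1197603.7480, N=-2451550.8014

E=1197603.748 m, N=-2451550.801 m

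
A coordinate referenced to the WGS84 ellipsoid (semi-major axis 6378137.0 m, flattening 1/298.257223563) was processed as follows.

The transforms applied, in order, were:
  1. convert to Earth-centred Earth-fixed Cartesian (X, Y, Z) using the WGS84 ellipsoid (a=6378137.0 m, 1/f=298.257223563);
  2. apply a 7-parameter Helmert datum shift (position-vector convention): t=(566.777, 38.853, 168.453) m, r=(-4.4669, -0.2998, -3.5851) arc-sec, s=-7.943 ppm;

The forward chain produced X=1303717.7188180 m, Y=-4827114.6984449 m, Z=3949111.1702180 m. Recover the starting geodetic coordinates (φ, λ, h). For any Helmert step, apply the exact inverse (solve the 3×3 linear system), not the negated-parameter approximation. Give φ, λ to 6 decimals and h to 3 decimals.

φ=38.487558°, λ=-74.891618°, h=1477.053 m

start: X=1303717.7188, Y=-4827114.6984, Z=3949111.1702 m
→ Helmert⁻¹: X=1303250.9352, Y=-4827254.7592, Z=3948867.6500
→ geod (Bowring, a=6378137.000): φ=38.48755800°, λ=-74.89161800°, h=1477.0530 m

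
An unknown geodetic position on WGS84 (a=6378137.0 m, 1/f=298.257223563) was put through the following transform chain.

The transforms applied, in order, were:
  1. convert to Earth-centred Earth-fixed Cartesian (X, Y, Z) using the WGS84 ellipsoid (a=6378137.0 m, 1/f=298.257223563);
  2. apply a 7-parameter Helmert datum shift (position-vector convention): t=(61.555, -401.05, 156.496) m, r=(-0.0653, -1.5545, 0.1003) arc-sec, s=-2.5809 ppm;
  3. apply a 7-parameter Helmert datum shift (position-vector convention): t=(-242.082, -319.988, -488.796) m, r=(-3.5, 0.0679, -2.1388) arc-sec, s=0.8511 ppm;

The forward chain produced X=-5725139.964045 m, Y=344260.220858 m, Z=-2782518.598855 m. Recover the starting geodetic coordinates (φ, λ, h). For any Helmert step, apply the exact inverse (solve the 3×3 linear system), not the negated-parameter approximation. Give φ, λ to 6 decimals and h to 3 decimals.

φ=-26.028742°, λ=176.551673°, h=502.005 m

start: X=-5725139.9640, Y=344260.2209, Z=-2782518.5989 m
→ Helmert⁻¹: X=-5724895.6667, Y=344567.7597, Z=-2782023.4729
→ Helmert⁻¹: X=-5724992.7969, Y=344973.3647, Z=-2782143.8942
→ geod (Bowring, a=6378137.000): φ=-26.02874200°, λ=176.55167300°, h=502.0050 m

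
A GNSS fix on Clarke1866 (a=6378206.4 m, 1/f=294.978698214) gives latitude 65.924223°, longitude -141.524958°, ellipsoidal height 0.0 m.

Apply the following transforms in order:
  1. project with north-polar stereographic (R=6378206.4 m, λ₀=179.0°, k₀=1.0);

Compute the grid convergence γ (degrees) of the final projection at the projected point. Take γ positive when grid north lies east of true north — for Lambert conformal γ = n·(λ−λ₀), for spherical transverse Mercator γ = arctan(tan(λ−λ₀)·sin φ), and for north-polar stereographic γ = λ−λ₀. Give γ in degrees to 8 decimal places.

39.47504200

start: φ=65.924223°, λ=-141.524958°, h=0.000 m
→ into stereo (λ₀=179.0°): φ=65.92422300°, λ−λ₀=39.47504200°
convergence γ = 39.47504200°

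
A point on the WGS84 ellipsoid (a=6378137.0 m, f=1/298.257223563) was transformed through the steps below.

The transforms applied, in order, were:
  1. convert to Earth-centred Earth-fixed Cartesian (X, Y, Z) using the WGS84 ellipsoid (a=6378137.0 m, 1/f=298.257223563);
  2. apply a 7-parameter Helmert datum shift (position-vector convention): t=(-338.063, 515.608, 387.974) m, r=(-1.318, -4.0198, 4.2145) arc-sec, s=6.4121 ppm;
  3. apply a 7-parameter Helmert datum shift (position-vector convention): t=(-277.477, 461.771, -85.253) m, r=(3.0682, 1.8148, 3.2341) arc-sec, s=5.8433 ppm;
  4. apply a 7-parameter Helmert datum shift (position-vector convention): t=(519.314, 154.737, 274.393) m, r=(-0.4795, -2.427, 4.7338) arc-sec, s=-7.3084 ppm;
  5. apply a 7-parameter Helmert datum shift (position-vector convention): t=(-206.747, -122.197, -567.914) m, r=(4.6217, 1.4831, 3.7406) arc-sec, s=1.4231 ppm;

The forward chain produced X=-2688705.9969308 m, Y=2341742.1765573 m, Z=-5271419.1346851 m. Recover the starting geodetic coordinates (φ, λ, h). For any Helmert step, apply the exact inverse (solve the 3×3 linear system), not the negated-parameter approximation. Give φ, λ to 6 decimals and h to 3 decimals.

φ=-56.111591°, λ=138.952892°, h=48.805 m

start: X=-2688705.9969, Y=2341742.1766, Z=-5271419.1347 m
→ Helmert⁻¹: X=-2688415.0564, Y=2341791.6916, Z=-5270915.5219
→ Helmert⁻¹: X=-2688962.3025, Y=2341728.0342, Z=-5271191.3558
→ Helmert⁻¹: X=-2688586.0285, Y=2341216.3295, Z=-5271133.7833
→ Helmert⁻¹: X=-2688285.6328, Y=2340774.3246, Z=-5271420.6081
→ geod (Bowring, a=6378137.000): φ=-56.11159100°, λ=138.95289200°, h=48.8050 m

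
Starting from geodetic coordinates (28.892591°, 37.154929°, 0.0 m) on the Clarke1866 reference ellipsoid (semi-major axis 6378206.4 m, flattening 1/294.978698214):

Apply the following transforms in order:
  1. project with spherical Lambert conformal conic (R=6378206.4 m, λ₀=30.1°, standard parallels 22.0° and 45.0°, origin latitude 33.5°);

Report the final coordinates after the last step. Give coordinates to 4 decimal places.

start: φ=28.892591°, λ=37.154929°, h=0.000 m
→ lcc (R=6378206.4, λ₀=30.1°): E=675638.7764, N=-480088.7230

E=675638.7764 m, N=-480088.7230 m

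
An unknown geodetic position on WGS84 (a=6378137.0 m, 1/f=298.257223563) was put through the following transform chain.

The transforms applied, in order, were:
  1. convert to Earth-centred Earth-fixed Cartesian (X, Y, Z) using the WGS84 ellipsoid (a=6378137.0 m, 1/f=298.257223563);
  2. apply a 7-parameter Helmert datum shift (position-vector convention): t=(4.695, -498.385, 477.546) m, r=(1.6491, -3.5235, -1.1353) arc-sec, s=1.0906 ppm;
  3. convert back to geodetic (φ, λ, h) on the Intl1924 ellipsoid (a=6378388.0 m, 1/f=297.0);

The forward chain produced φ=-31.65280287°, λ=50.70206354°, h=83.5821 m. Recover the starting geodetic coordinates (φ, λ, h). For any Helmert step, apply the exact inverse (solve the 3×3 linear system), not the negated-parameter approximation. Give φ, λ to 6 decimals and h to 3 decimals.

φ=-31.654900°, λ=50.706031°, h=879.244 m

start: φ=-31.652803°, λ=50.702064°, h=83.582 m
→ ECEF (a=6378388.000, f=1/297.0): X=3442062.3444, Y=4205687.4378, Z=-3327814.2430
→ Helmert⁻¹: X=3441973.8876, Y=4206173.5699, Z=-3328380.5850
→ geod (Bowring, a=6378137.000): φ=-31.65490000°, λ=50.70603100°, h=879.2440 m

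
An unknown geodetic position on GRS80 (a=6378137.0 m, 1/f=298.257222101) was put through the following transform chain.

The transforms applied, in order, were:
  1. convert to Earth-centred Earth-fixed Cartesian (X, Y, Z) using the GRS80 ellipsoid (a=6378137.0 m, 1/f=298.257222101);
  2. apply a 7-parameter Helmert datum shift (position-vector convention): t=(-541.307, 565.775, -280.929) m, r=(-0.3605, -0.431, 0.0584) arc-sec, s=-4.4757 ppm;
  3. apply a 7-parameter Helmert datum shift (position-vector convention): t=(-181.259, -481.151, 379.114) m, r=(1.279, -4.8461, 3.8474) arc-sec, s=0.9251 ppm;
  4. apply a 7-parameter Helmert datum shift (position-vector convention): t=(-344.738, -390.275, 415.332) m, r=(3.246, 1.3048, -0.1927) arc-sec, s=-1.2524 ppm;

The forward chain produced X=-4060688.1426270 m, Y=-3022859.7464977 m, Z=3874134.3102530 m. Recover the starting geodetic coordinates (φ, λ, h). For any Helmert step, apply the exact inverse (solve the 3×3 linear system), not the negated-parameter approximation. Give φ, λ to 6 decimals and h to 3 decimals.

start: X=-4060688.1426, Y=-3022859.7465, Z=3874134.3103 m
→ Helmert⁻¹: X=-4060370.1709, Y=-3022416.0888, Z=3873745.7083
→ Helmert⁻¹: X=-4060150.5156, Y=-3021832.3909, Z=3873477.1402
→ Helmert⁻¹: X=-4059620.1396, Y=-3022417.3143, Z=3873778.6074
→ geod (Bowring, a=6378137.000): φ=37.61591900°, λ=-143.33204300°, h=3302.0320 m

φ=37.615919°, λ=-143.332043°, h=3302.032 m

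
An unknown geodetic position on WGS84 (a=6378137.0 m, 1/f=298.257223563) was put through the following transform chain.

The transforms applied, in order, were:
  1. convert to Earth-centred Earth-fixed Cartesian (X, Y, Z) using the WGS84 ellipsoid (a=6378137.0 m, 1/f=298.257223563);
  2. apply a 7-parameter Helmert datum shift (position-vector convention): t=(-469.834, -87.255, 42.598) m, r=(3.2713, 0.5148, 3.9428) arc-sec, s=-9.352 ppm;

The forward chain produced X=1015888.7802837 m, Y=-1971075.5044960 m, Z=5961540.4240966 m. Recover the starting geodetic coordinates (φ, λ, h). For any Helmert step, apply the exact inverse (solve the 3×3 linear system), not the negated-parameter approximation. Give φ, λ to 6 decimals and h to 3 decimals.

φ=69.721675°, λ=-62.721997°, h=1319.716 m

start: X=1015888.7803, Y=-1971075.5045, Z=5961540.4241 m
→ Helmert⁻¹: X=1016315.5655, Y=-1970931.5604, Z=5961587.3735
→ geod (Bowring, a=6378137.000): φ=69.72167500°, λ=-62.72199700°, h=1319.7160 m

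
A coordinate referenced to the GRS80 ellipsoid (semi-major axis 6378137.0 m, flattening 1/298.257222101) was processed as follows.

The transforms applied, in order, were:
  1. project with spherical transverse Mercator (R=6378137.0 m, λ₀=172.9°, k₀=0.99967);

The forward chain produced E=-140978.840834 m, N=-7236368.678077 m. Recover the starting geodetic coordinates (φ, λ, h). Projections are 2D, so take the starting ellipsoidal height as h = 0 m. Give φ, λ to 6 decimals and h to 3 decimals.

start: E=-140978.8408, N=-7236368.6781 m
→ tm⁻¹: φ=-64.99681600°, λ=169.90184900°

φ=-64.996816°, λ=169.901849°, h=0.000 m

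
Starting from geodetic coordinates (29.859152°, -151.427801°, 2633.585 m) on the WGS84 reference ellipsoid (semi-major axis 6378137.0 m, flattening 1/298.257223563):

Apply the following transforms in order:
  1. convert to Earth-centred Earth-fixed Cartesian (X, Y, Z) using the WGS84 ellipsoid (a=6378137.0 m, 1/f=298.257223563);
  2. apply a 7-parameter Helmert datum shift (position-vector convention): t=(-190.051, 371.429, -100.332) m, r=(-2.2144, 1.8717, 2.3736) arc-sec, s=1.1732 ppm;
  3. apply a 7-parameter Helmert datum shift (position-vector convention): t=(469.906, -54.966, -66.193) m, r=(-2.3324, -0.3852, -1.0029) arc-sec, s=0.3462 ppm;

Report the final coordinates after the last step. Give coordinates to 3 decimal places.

X=-4863532.953 m, Y=-2648444.304 m, Z=3158085.638 m

start: φ=29.859152°, λ=-151.427801°, h=2633.585 m
→ ECEF (a=6378137.000, f=1/298.257223563): X=-4863845.7814, Y=-2648794.0380, Z=3158153.9269
→ Helmert 7p (PV): X=-4863982.3996, Y=-2648447.7824, Z=3158129.8727
→ Helmert 7p (PV): X=-4863532.9526, Y=-2648444.3042, Z=3158085.6376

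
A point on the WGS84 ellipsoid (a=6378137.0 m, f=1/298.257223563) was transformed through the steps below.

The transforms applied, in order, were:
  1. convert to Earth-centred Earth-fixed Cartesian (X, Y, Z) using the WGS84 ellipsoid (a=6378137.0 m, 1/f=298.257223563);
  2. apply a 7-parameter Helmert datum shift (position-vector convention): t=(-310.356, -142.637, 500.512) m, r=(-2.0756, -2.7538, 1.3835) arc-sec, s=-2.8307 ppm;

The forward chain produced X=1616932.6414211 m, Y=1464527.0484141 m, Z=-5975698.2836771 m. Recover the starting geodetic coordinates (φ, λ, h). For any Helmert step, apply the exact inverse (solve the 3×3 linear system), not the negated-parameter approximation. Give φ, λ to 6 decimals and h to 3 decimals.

start: X=1616932.6414, Y=1464527.0484, Z=-5975698.2837 m
→ Helmert⁻¹: X=1617177.6125, Y=1464723.1219, Z=-5976222.5640
→ geod (Bowring, a=6378137.000): φ=-70.06665000°, λ=42.16801900°, h=2811.9480 m

φ=-70.066650°, λ=42.168019°, h=2811.948 m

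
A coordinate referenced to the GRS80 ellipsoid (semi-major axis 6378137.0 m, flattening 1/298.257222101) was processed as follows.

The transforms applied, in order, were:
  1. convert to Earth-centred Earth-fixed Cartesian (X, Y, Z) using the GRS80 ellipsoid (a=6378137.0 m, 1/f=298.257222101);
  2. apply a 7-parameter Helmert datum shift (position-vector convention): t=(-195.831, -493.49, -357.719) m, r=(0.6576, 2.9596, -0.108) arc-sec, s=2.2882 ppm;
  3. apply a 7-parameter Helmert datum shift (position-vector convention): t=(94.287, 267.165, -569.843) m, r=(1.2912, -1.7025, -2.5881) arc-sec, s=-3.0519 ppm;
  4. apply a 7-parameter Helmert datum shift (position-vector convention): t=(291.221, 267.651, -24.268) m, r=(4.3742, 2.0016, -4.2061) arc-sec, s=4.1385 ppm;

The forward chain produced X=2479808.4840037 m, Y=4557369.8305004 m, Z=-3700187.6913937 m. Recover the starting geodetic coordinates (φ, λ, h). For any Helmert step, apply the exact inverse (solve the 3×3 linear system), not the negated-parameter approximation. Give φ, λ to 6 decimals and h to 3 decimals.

start: X=2479808.4840, Y=4557369.8305, Z=-3700187.6914 m
→ Helmert⁻¹: X=2479449.9823, Y=4557055.4108, Z=-3700220.6899
→ Helmert⁻¹: X=2479275.5484, Y=4556810.1014, Z=-3699711.1269
→ Helmert⁻¹: X=2479516.3996, Y=4557282.6678, Z=-3699323.8949
→ geod (Bowring, a=6378137.000): φ=-35.67226000°, λ=61.45036900°, h=1050.9480 m

φ=-35.672260°, λ=61.450369°, h=1050.948 m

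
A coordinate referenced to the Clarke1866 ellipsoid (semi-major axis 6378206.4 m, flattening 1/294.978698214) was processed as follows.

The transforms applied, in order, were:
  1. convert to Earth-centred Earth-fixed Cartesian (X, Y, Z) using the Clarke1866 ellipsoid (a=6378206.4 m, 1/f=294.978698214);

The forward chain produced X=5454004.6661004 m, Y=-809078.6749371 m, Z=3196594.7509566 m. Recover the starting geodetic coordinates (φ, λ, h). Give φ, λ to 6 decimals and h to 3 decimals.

start: X=5454004.6661, Y=-809078.6749, Z=3196594.7510 m
→ geod (Bowring, a=6378206.400): φ=30.27239000°, λ=-8.43805000°, h=556.9630 m

φ=30.272390°, λ=-8.438050°, h=556.963 m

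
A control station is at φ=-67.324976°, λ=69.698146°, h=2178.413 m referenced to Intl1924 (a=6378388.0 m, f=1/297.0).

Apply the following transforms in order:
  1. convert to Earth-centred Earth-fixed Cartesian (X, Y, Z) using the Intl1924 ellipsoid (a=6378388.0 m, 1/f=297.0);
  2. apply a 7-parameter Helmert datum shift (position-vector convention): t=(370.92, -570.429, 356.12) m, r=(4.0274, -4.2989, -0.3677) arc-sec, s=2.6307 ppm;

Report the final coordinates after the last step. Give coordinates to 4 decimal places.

X=856395.3150 m, Y=2313105.5368 m, Z=-5864220.8623 m

start: φ=-67.324976°, λ=69.698146°, h=2178.413 m
→ ECEF (a=6378388.000, f=1/297.0): X=855895.7903, Y=2313556.8960, Z=-5864624.5658
→ Helmert 7p (PV): X=856395.3150, Y=2313105.5368, Z=-5864220.8623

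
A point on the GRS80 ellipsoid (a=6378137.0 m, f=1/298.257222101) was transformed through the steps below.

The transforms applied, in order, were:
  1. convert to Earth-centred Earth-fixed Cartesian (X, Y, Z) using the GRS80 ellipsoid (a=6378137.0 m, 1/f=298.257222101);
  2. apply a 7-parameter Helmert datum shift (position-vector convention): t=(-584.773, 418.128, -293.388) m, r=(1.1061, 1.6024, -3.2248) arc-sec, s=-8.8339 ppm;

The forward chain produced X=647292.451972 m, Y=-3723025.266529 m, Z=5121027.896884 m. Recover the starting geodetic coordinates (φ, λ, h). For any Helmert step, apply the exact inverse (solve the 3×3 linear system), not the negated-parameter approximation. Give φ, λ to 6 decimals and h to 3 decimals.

φ=53.757785°, λ=-80.129013°, h=669.497 m

start: X=647292.4520, Y=-3723025.2665, Z=5121027.8969 m
→ Helmert⁻¹: X=647901.3752, Y=-3723438.6943, Z=5121391.5269
→ geod (Bowring, a=6378137.000): φ=53.75778500°, λ=-80.12901300°, h=669.4970 m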